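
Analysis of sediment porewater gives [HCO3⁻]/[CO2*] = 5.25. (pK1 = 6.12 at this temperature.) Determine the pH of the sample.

pH = 6.84

From K1 = [H⁺][HCO3⁻]/[CO2*]:  pH = pK1 + log₁₀([HCO3⁻]/[CO2*])
log₁₀(5.25) = +0.720
pH = 6.12 + (+0.720) = 6.84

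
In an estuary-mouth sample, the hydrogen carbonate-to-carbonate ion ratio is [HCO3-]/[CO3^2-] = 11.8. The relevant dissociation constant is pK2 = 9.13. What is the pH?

pH = 8.06

From K2 = [H⁺][CO3^2-]/[HCO3-]:  pH = pK2 − log₁₀([HCO3-]/[CO3^2-])
log₁₀(11.8) = +1.072
pH = 9.13 − (+1.072) = 8.06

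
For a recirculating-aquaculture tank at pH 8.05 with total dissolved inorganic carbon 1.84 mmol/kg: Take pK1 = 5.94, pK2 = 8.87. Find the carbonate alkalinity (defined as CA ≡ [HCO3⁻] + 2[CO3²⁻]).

CA = 2.07 mmol/kg

CA = [HCO3⁻] + 2[CO3²⁻] = (α₁ + 2α₂)·DIC
At pH 8.05: [H⁺]/K1 = 10^-2.11 = 0.0077625, K2/[H⁺] = 10^-0.82 = 0.15136
α₁ = 1/(1 + 0.0077625 + 0.15136) = 1/1.1591 = 0.8627; α₂ = α₁·K2/[H⁺] = 0.1306
α₁ + 2α₂ = 1.1239
CA = 1.1239 × 1.84 = 2.07 mmol/kg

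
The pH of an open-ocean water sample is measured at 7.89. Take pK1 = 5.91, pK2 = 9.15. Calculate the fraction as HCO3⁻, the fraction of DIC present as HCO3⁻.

α₁ = 0.939

α₁ = 1 / (1 + [H⁺]/K1 + K2/[H⁺]) = 1 / (1 + 10^-1.98 + 10^-1.26)
   = 1 / (1 + 0.010471 + 0.054954) = 1/1.0654 = 0.9386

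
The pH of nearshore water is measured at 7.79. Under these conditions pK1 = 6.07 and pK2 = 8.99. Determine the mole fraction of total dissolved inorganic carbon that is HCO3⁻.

α₁ = 0.924

α₁ = 1 / (1 + [H⁺]/K1 + K2/[H⁺]) = 1 / (1 + 10^-1.72 + 10^-1.20)
   = 1 / (1 + 0.019055 + 0.063096) = 1/1.0822 = 0.9241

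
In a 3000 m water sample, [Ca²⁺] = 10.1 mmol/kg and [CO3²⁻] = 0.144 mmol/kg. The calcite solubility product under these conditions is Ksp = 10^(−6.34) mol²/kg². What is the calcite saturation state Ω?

Ksp = 10^(−6.34) = 4.571×10^-7
Ω = [Ca²⁺][CO3²⁻]/Ksp = (10.1×10^-3)(0.144×10^-3) / 4.571×10^-7 = 3.18

Ω = 3.18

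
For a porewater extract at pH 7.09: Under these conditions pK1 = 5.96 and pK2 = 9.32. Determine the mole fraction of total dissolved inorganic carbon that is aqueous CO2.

α₀ = 0.0686

α₀ = 1 / (1 + K1/[H⁺] + K1K2/[H⁺]²) = 1 / (1 + 10^+1.13 + 10^-1.10)
   = 1 / (1 + 13.490 + 0.079433) = 1/14.569 = 0.06864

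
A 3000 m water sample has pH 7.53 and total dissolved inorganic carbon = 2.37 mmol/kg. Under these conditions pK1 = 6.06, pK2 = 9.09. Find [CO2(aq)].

[CO2*] = 0.0757 mmol/kg

α₀ = 1 / (1 + K1/[H⁺] + K1K2/[H⁺]²) = 1 / (1 + 10^+1.47 + 10^-0.09)
   = 1 / (1 + 29.512 + 0.81283) = 1/31.325 = 0.03192
[CO2*] = α₀ × DIC = 0.03192 × 2.37 = 0.0757 mmol/kg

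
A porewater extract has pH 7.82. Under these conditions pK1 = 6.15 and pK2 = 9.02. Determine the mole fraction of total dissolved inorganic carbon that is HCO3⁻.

α₁ = 1 / (1 + [H⁺]/K1 + K2/[H⁺]) = 1 / (1 + 10^-1.67 + 10^-1.20)
   = 1 / (1 + 0.021380 + 0.063096) = 1/1.0845 = 0.9221

α₁ = 0.922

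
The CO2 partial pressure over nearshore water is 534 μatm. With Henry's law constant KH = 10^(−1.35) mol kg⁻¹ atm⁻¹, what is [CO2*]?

KH = 10^(−1.35) = 4.467×10^-2 mol kg⁻¹ atm⁻¹
[CO2*] = KH · pCO2 = 4.467×10^-2 × 534×10^-6 atm = 2.39×10^-5 mol/kg

[CO2*] = 23.9 μmol/kg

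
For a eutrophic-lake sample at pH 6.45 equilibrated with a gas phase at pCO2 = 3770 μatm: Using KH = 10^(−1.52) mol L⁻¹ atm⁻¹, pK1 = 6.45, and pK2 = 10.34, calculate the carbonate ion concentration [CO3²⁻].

[CO3²⁻] = 0.0147 μmol/L

[CO2*] = KH · pCO2 = 10^(−1.52) × 3770×10^-6 = 1.139×10^-4 mol/L
α₀ = 1/(1 + K1/[H⁺] + K1K2/[H⁺]²) = 1/(1 + 10^+0.00 + 10^-3.89) = 0.5000
DIC = [CO2*]/α₀ = 1.139×10^-4 / 0.5000 = 0.2277 mmol/L
[CO3²⁻] = α₂·DIC; α₂ = 6.441×10^-5, so [CO3²⁻] = 6.441×10^-5 × 0.2277 = 1.47×10^-5 mmol/L = 0.0147 μmol/L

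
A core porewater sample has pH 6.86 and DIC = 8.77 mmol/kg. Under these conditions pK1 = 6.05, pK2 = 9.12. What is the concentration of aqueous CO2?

α₀ = 1 / (1 + K1/[H⁺] + K1K2/[H⁺]²) = 1 / (1 + 10^+0.81 + 10^-1.45)
   = 1 / (1 + 6.4565 + 0.035481) = 1/7.4920 = 0.1335
[CO2*] = α₀ × DIC = 0.1335 × 8.77 = 1.17 mmol/kg

[CO2*] = 1.17 mmol/kg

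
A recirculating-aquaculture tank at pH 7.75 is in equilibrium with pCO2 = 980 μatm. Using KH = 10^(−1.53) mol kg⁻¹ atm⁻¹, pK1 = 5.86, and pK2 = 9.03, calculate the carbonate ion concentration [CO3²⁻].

[CO3²⁻] = 0.118 mmol/kg

[CO2*] = KH · pCO2 = 10^(−1.53) × 980×10^-6 = 2.892×10^-5 mol/kg
α₀ = 1/(1 + K1/[H⁺] + K1K2/[H⁺]²) = 1/(1 + 10^+1.89 + 10^+0.61) = 0.01209
DIC = [CO2*]/α₀ = 2.892×10^-5 / 0.01209 = 2.392 mmol/kg
[CO3²⁻] = α₂·DIC; α₂ = 0.04926, so [CO3²⁻] = 0.04926 × 2.392 = 0.118 mmol/kg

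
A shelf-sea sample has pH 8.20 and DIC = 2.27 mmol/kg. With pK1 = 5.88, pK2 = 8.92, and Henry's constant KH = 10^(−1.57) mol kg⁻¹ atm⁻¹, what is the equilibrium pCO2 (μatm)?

pCO2 = 338 μatm

α₀ = 1 / (1 + K1/[H⁺] + K1K2/[H⁺]²) = 1 / (1 + 10^+2.32 + 10^+1.60)
   = 1 / (1 + 208.93 + 39.811) = 1/249.74 = 0.004004
[CO2*] = α₀ × DIC = 0.004004 × 2.27 = 0.009089 mmol/kg = 9.089 μmol/kg
pCO2 = [CO2*]/KH = 9.089×10^-6 / 2.692×10^-2 = 338 μatm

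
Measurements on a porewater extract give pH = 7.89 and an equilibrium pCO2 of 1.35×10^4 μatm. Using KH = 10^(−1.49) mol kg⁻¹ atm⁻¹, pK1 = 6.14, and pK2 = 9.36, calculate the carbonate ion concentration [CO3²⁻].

[CO2*] = KH · pCO2 = 10^(−1.49) × 1.35×10^4×10^-6 = 4.369×10^-4 mol/kg
α₀ = 1/(1 + K1/[H⁺] + K1K2/[H⁺]²) = 1/(1 + 10^+1.75 + 10^+0.28) = 0.01691
DIC = [CO2*]/α₀ = 4.369×10^-4 / 0.01691 = 25.84 mmol/kg
[CO3²⁻] = α₂·DIC; α₂ = 0.03222, so [CO3²⁻] = 0.03222 × 25.84 = 0.832 mmol/kg

[CO3²⁻] = 0.832 mmol/kg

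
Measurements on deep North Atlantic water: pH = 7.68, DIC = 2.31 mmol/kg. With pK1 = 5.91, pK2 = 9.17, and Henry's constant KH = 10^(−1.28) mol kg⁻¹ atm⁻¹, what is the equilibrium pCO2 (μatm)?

pCO2 = 712 μatm

α₀ = 1 / (1 + K1/[H⁺] + K1K2/[H⁺]²) = 1 / (1 + 10^+1.77 + 10^+0.28)
   = 1 / (1 + 58.884 + 1.9055) = 1/61.790 = 0.01618
[CO2*] = α₀ × DIC = 0.01618 × 2.31 = 0.03738 mmol/kg
pCO2 = [CO2*]/KH = 3.738×10^-5 / 5.248×10^-2 = 712 μatm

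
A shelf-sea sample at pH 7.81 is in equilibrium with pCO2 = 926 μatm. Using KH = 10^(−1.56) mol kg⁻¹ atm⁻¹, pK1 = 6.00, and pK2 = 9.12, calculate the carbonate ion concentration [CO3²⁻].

[CO2*] = KH · pCO2 = 10^(−1.56) × 926×10^-6 = 2.550×10^-5 mol/kg
α₀ = 1/(1 + K1/[H⁺] + K1K2/[H⁺]²) = 1/(1 + 10^+1.81 + 10^+0.50) = 0.01455
DIC = [CO2*]/α₀ = 2.550×10^-5 / 0.01455 = 1.753 mmol/kg
[CO3²⁻] = α₂·DIC; α₂ = 0.04601, so [CO3²⁻] = 0.04601 × 1.753 = 0.0807 mmol/kg

[CO3²⁻] = 0.0807 mmol/kg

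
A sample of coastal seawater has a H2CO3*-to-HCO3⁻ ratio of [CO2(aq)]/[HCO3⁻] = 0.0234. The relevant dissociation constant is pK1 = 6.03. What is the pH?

pH = 7.66

From K1 = [H⁺][HCO3⁻]/[CO2(aq)]:  pH = pK1 − log₁₀([CO2(aq)]/[HCO3⁻])
log₁₀(0.0234) = -1.631
pH = 6.03 − (-1.631) = 7.66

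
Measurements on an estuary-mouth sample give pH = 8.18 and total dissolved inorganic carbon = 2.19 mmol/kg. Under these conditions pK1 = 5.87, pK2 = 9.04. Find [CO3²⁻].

[CO3²⁻] = 0.264 mmol/kg

α₂ = 1 / (1 + [H⁺]/K2 + [H⁺]²/(K1K2)) = 1 / (1 + 10^+0.86 + 10^-1.45)
   = 1 / (1 + 7.2444 + 0.035481) = 1/8.2798 = 0.1208
[CO3²⁻] = α₂ × DIC = 0.1208 × 2.19 = 0.264 mmol/kg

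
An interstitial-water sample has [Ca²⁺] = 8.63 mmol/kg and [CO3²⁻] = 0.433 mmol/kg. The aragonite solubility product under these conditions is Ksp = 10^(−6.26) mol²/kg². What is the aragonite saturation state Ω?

Ω = 6.80

Ksp = 10^(−6.26) = 5.495×10^-7
Ω = [Ca²⁺][CO3²⁻]/Ksp = (8.63×10^-3)(0.433×10^-3) / 5.495×10^-7 = 6.80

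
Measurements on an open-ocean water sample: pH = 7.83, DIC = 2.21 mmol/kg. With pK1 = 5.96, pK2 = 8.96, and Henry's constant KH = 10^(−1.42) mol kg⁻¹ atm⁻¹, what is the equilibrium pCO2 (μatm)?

α₀ = 1 / (1 + K1/[H⁺] + K1K2/[H⁺]²) = 1 / (1 + 10^+1.87 + 10^+0.74)
   = 1 / (1 + 74.131 + 5.4954) = 1/80.626 = 0.01240
[CO2*] = α₀ × DIC = 0.01240 × 2.21 = 0.02741 mmol/kg
pCO2 = [CO2*]/KH = 2.741×10^-5 / 3.802×10^-2 = 721 μatm

pCO2 = 721 μatm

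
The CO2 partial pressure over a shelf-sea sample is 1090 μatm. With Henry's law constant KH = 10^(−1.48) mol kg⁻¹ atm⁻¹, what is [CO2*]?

KH = 10^(−1.48) = 3.311×10^-2 mol kg⁻¹ atm⁻¹
[CO2*] = KH · pCO2 = 3.311×10^-2 × 1090×10^-6 atm = 3.61×10^-5 mol/kg

[CO2*] = 36.1 μmol/kg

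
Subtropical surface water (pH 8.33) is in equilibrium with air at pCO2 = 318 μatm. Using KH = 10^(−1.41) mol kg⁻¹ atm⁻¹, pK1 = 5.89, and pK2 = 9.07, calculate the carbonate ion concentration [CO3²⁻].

[CO2*] = KH · pCO2 = 10^(−1.41) × 318×10^-6 = 1.237×10^-5 mol/kg
α₀ = 1/(1 + K1/[H⁺] + K1K2/[H⁺]²) = 1/(1 + 10^+2.44 + 10^+1.70) = 0.003062
DIC = [CO2*]/α₀ = 1.237×10^-5 / 0.003062 = 4.040 mmol/kg
[CO3²⁻] = α₂·DIC; α₂ = 0.1535, so [CO3²⁻] = 0.1535 × 4.040 = 0.620 mmol/kg

[CO3²⁻] = 0.620 mmol/kg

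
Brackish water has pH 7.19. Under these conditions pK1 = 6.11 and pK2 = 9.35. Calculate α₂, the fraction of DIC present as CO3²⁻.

α₂ = 0.00635

α₂ = 1 / (1 + [H⁺]/K2 + [H⁺]²/(K1K2)) = 1 / (1 + 10^+2.16 + 10^+1.08)
   = 1 / (1 + 144.54 + 12.023) = 1/157.57 = 0.006347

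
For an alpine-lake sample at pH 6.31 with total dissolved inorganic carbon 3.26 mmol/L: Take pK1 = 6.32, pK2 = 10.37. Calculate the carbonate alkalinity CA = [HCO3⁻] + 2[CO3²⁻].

CA = [HCO3⁻] + 2[CO3²⁻] = (α₁ + 2α₂)·DIC
At pH 6.31: [H⁺]/K1 = 10^0.01 = 1.0233, K2/[H⁺] = 10^-4.06 = 8.7096×10^-5
α₁ = 1/(1 + 1.0233 + 8.7096×10^-5) = 1/2.0234 = 0.4942; α₂ = α₁·K2/[H⁺] = 4.304×10^-5
α₁ + 2α₂ = 0.4943
CA = 0.4943 × 3.26 = 1.61 mmol/L

CA = 1.61 mmol/L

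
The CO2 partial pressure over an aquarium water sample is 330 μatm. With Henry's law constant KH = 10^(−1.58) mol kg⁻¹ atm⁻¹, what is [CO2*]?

KH = 10^(−1.58) = 2.630×10^-2 mol kg⁻¹ atm⁻¹
[CO2*] = KH · pCO2 = 2.630×10^-2 × 330×10^-6 atm = 8.68×10^-6 mol/kg

[CO2*] = 8.68 μmol/kg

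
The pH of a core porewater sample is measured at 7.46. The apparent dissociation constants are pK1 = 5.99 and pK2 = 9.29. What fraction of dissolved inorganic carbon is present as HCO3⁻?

α₁ = 1 / (1 + [H⁺]/K1 + K2/[H⁺]) = 1 / (1 + 10^-1.47 + 10^-1.83)
   = 1 / (1 + 0.033884 + 0.014791) = 1/1.0487 = 0.9536

α₁ = 0.954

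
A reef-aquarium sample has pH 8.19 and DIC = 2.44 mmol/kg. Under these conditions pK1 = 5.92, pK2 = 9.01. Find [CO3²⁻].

α₂ = 1 / (1 + [H⁺]/K2 + [H⁺]²/(K1K2)) = 1 / (1 + 10^+0.82 + 10^-1.45)
   = 1 / (1 + 6.6069 + 0.035481) = 1/7.6424 = 0.1308
[CO3²⁻] = α₂ × DIC = 0.1308 × 2.44 = 0.319 mmol/kg

[CO3²⁻] = 0.319 mmol/kg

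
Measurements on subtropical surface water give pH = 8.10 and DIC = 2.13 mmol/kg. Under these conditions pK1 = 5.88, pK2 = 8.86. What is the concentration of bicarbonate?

[HCO3⁻] = 1.81 mmol/kg

α₁ = 1 / (1 + [H⁺]/K1 + K2/[H⁺]) = 1 / (1 + 10^-2.22 + 10^-0.76)
   = 1 / (1 + 0.0060256 + 0.17378) = 1/1.1798 = 0.8476
[HCO3⁻] = α₁ × DIC = 0.8476 × 2.13 = 1.81 mmol/kg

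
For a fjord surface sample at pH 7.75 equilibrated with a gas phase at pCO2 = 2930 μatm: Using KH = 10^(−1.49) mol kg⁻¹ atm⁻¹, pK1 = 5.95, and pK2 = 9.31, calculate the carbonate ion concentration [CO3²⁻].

[CO2*] = KH · pCO2 = 10^(−1.49) × 2930×10^-6 = 9.481×10^-5 mol/kg
α₀ = 1/(1 + K1/[H⁺] + K1K2/[H⁺]²) = 1/(1 + 10^+1.80 + 10^+0.24) = 0.01519
DIC = [CO2*]/α₀ = 9.481×10^-5 / 0.01519 = 6.242 mmol/kg
[CO3²⁻] = α₂·DIC; α₂ = 0.02640, so [CO3²⁻] = 0.02640 × 6.242 = 0.165 mmol/kg

[CO3²⁻] = 0.165 mmol/kg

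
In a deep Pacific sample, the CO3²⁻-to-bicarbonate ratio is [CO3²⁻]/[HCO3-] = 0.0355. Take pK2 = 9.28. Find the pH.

pH = 7.83

From K2 = [H⁺][CO3²⁻]/[HCO3-]:  pH = pK2 + log₁₀([CO3²⁻]/[HCO3-])
log₁₀(0.0355) = -1.450
pH = 9.28 + (-1.450) = 7.83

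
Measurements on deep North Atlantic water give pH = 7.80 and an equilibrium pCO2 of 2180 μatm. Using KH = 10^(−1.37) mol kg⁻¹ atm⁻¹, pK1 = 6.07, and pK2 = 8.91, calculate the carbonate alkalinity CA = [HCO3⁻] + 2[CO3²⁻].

CA = 5.77 mmol/kg

[CO2*] = KH · pCO2 = 10^(−1.37) × 2180×10^-6 = 9.299×10^-5 mol/kg
α₀ = 1/(1 + K1/[H⁺] + K1K2/[H⁺]²) = 1/(1 + 10^+1.73 + 10^+0.62) = 0.01699
DIC = [CO2*]/α₀ = 9.299×10^-5 / 0.01699 = 5.475 mmol/kg
CA = (α₁ + 2α₂)·DIC = (0.9122 + 2×0.07081) × 5.475 = 5.77 mmol/kg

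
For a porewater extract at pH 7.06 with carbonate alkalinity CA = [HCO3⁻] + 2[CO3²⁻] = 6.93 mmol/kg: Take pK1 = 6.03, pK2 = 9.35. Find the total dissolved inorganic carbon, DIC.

CA = [HCO3⁻] + 2[CO3²⁻] = (α₁ + 2α₂)·DIC
At pH 7.06: [H⁺]/K1 = 10^-1.03 = 0.093325, K2/[H⁺] = 10^-2.29 = 0.0051286
α₁ = 1/(1 + 0.093325 + 0.0051286) = 1/1.0985 = 0.9104; α₂ = α₁·K2/[H⁺] = 0.004669
α₁ + 2α₂ = 0.9197
DIC = CA / (α₁ + 2α₂) = 6.93 / 0.9197 = 7.53 mmol/kg

DIC = 7.53 mmol/kg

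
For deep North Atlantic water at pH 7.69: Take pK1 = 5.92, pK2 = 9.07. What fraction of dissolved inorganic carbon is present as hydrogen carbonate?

α₁ = 0.945

α₁ = 1 / (1 + [H⁺]/K1 + K2/[H⁺]) = 1 / (1 + 10^-1.77 + 10^-1.38)
   = 1 / (1 + 0.016982 + 0.041687) = 1/1.0587 = 0.9446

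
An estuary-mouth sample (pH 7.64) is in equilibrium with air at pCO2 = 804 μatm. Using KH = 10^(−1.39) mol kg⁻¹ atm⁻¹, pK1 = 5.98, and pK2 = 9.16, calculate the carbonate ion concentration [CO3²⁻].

[CO3²⁻] = 0.0452 mmol/kg

[CO2*] = KH · pCO2 = 10^(−1.39) × 804×10^-6 = 3.275×10^-5 mol/kg
α₀ = 1/(1 + K1/[H⁺] + K1K2/[H⁺]²) = 1/(1 + 10^+1.66 + 10^+0.14) = 0.02079
DIC = [CO2*]/α₀ = 3.275×10^-5 / 0.02079 = 1.575 mmol/kg
[CO3²⁻] = α₂·DIC; α₂ = 0.02870, so [CO3²⁻] = 0.02870 × 1.575 = 0.0452 mmol/kg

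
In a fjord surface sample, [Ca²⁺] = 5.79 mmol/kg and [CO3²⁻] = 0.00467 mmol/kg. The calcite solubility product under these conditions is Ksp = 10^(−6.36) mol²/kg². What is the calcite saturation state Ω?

Ksp = 10^(−6.36) = 4.365×10^-7
Ω = [Ca²⁺][CO3²⁻]/Ksp = (5.79×10^-3)(0.00467×10^-3) / 4.365×10^-7 = 0.0619

Ω = 0.0619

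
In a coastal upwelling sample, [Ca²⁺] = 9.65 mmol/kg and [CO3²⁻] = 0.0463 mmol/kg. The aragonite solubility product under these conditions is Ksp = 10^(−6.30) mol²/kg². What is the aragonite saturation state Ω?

Ksp = 10^(−6.30) = 5.012×10^-7
Ω = [Ca²⁺][CO3²⁻]/Ksp = (9.65×10^-3)(0.0463×10^-3) / 5.012×10^-7 = 0.891

Ω = 0.891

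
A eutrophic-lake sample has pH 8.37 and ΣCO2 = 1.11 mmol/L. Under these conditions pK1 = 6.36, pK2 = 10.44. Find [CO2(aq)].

[CO2*] = 10.7 μmol/L

α₀ = 1 / (1 + K1/[H⁺] + K1K2/[H⁺]²) = 1 / (1 + 10^+2.01 + 10^-0.06)
   = 1 / (1 + 102.33 + 0.87096) = 1/104.20 = 0.009597
[CO2*] = α₀ × DIC = 0.009597 × 1.11 = 0.0107 mmol/L = 10.7 μmol/L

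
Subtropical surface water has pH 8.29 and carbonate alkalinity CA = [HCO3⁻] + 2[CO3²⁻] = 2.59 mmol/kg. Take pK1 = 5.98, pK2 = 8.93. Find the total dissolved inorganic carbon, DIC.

CA = [HCO3⁻] + 2[CO3²⁻] = (α₁ + 2α₂)·DIC
At pH 8.29: [H⁺]/K1 = 10^-2.31 = 0.0048978, K2/[H⁺] = 10^-0.64 = 0.22909
α₁ = 1/(1 + 0.0048978 + 0.22909) = 1/1.2340 = 0.8104; α₂ = α₁·K2/[H⁺] = 0.1856
α₁ + 2α₂ = 1.1817
DIC = CA / (α₁ + 2α₂) = 2.59 / 1.1817 = 2.19 mmol/kg

DIC = 2.19 mmol/kg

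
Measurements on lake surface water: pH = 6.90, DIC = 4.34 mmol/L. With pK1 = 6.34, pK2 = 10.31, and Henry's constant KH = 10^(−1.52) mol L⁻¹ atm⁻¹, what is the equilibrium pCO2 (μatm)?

α₀ = 1 / (1 + K1/[H⁺] + K1K2/[H⁺]²) = 1 / (1 + 10^+0.56 + 10^-2.85)
   = 1 / (1 + 3.6308 + 0.0014125) = 1/4.6322 = 0.2159
[CO2*] = α₀ × DIC = 0.2159 × 4.34 = 0.9369 mmol/L
pCO2 = [CO2*]/KH = 9.369×10^-4 / 3.020×10^-2 = 3.10×10^4 μatm

pCO2 = 3.10×10^4 μatm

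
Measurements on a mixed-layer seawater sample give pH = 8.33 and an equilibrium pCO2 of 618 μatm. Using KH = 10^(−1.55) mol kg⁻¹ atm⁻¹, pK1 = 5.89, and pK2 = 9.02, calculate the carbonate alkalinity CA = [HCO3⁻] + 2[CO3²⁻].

CA = 6.76 mmol/kg

[CO2*] = KH · pCO2 = 10^(−1.55) × 618×10^-6 = 1.742×10^-5 mol/kg
α₀ = 1/(1 + K1/[H⁺] + K1K2/[H⁺]²) = 1/(1 + 10^+2.44 + 10^+1.75) = 0.003006
DIC = [CO2*]/α₀ = 1.742×10^-5 / 0.003006 = 5.794 mmol/kg
CA = (α₁ + 2α₂)·DIC = (0.8279 + 2×0.1690) × 5.794 = 6.76 mmol/kg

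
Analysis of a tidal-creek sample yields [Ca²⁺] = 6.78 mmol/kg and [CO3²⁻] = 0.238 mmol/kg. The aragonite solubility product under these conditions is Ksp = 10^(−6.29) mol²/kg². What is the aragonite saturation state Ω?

Ω = 3.15

Ksp = 10^(−6.29) = 5.129×10^-7
Ω = [Ca²⁺][CO3²⁻]/Ksp = (6.78×10^-3)(0.238×10^-3) / 5.129×10^-7 = 3.15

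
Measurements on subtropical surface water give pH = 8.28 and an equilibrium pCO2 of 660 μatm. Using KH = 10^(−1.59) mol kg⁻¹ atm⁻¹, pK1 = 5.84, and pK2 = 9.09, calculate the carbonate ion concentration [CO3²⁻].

[CO3²⁻] = 0.724 mmol/kg

[CO2*] = KH · pCO2 = 10^(−1.59) × 660×10^-6 = 1.696×10^-5 mol/kg
α₀ = 1/(1 + K1/[H⁺] + K1K2/[H⁺]²) = 1/(1 + 10^+2.44 + 10^+1.63) = 0.003134
DIC = [CO2*]/α₀ = 1.696×10^-5 / 0.003134 = 5.413 mmol/kg
[CO3²⁻] = α₂·DIC; α₂ = 0.1337, so [CO3²⁻] = 0.1337 × 5.413 = 0.724 mmol/kg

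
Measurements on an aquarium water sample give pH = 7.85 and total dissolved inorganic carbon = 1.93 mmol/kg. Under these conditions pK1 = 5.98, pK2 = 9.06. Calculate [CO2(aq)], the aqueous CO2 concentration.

[CO2*] = 0.0242 mmol/kg

α₀ = 1 / (1 + K1/[H⁺] + K1K2/[H⁺]²) = 1 / (1 + 10^+1.87 + 10^+0.66)
   = 1 / (1 + 74.131 + 4.5709) = 1/79.702 = 0.01255
[CO2*] = α₀ × DIC = 0.01255 × 1.93 = 0.0242 mmol/kg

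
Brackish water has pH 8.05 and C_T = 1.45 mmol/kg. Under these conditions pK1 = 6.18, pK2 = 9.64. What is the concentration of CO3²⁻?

[CO3²⁻] = 0.0359 mmol/kg

α₂ = 1 / (1 + [H⁺]/K2 + [H⁺]²/(K1K2)) = 1 / (1 + 10^+1.59 + 10^-0.28)
   = 1 / (1 + 38.905 + 0.52481) = 1/40.429 = 0.02473
[CO3²⁻] = α₂ × DIC = 0.02473 × 1.45 = 0.0359 mmol/kg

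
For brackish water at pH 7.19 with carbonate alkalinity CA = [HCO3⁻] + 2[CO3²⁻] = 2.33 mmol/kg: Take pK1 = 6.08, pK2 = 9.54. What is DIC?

CA = [HCO3⁻] + 2[CO3²⁻] = (α₁ + 2α₂)·DIC
At pH 7.19: [H⁺]/K1 = 10^-1.11 = 0.077625, K2/[H⁺] = 10^-2.35 = 0.0044668
α₁ = 1/(1 + 0.077625 + 0.0044668) = 1/1.0821 = 0.9241; α₂ = α₁·K2/[H⁺] = 0.004128
α₁ + 2α₂ = 0.9324
DIC = CA / (α₁ + 2α₂) = 2.33 / 0.9324 = 2.50 mmol/kg

DIC = 2.50 mmol/kg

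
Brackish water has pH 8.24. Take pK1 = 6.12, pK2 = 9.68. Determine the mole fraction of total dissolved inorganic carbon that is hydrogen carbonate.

α₁ = 0.958

α₁ = 1 / (1 + [H⁺]/K1 + K2/[H⁺]) = 1 / (1 + 10^-2.12 + 10^-1.44)
   = 1 / (1 + 0.0075858 + 0.036308) = 1/1.0439 = 0.9580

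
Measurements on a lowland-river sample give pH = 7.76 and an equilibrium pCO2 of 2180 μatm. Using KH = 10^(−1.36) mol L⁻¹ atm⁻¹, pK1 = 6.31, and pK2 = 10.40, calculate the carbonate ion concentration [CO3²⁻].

[CO3²⁻] = 6.14 μmol/L

[CO2*] = KH · pCO2 = 10^(−1.36) × 2180×10^-6 = 9.516×10^-5 mol/L
α₀ = 1/(1 + K1/[H⁺] + K1K2/[H⁺]²) = 1/(1 + 10^+1.45 + 10^-1.19) = 0.03419
DIC = [CO2*]/α₀ = 9.516×10^-5 / 0.03419 = 2.783 mmol/L
[CO3²⁻] = α₂·DIC; α₂ = 0.002207, so [CO3²⁻] = 0.002207 × 2.783 = 0.00614 mmol/L = 6.14 μmol/L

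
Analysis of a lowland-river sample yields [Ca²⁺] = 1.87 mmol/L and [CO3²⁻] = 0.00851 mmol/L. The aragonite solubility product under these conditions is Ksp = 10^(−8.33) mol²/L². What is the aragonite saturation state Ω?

Ksp = 10^(−8.33) = 4.677×10^-9
Ω = [Ca²⁺][CO3²⁻]/Ksp = (1.87×10^-3)(0.00851×10^-3) / 4.677×10^-9 = 3.40

Ω = 3.40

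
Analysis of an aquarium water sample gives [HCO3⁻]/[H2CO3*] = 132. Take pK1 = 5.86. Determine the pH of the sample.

pH = 7.98

From K1 = [H⁺][HCO3⁻]/[H2CO3*]:  pH = pK1 + log₁₀([HCO3⁻]/[H2CO3*])
log₁₀(132) = +2.121
pH = 5.86 + (+2.121) = 7.98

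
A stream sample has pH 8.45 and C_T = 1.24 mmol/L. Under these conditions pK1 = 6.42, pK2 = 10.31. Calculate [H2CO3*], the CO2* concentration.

α₀ = 1 / (1 + K1/[H⁺] + K1K2/[H⁺]²) = 1 / (1 + 10^+2.03 + 10^+0.17)
   = 1 / (1 + 107.15 + 1.4791) = 1/109.63 = 0.009122
[CO2*] = α₀ × DIC = 0.009122 × 1.24 = 0.0113 mmol/L = 11.3 μmol/L

[CO2*] = 11.3 μmol/L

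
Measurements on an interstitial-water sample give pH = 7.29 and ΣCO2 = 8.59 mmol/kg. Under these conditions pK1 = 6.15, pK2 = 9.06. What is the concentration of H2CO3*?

[CO2*] = 0.571 mmol/kg

α₀ = 1 / (1 + K1/[H⁺] + K1K2/[H⁺]²) = 1 / (1 + 10^+1.14 + 10^-0.63)
   = 1 / (1 + 13.804 + 0.23442) = 1/15.038 = 0.06650
[CO2*] = α₀ × DIC = 0.06650 × 8.59 = 0.571 mmol/kg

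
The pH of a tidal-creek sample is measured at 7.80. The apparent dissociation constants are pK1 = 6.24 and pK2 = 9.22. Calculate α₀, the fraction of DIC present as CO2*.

α₀ = 1 / (1 + K1/[H⁺] + K1K2/[H⁺]²) = 1 / (1 + 10^+1.56 + 10^+0.14)
   = 1 / (1 + 36.308 + 1.3804) = 1/38.688 = 0.02585

α₀ = 0.0258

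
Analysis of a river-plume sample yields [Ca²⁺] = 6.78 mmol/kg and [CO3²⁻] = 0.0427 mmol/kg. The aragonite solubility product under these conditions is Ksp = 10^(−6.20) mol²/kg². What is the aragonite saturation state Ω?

Ω = 0.459

Ksp = 10^(−6.20) = 6.310×10^-7
Ω = [Ca²⁺][CO3²⁻]/Ksp = (6.78×10^-3)(0.0427×10^-3) / 6.310×10^-7 = 0.459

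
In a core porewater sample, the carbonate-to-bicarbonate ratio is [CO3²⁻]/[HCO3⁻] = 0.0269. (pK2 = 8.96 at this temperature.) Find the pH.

From K2 = [H⁺][CO3²⁻]/[HCO3⁻]:  pH = pK2 + log₁₀([CO3²⁻]/[HCO3⁻])
log₁₀(0.0269) = -1.570
pH = 8.96 + (-1.570) = 7.39

pH = 7.39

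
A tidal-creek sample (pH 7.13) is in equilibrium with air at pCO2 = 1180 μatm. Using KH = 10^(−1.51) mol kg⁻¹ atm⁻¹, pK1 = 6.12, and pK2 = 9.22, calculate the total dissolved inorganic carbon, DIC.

[CO2*] = KH · pCO2 = 10^(−1.51) × 1180×10^-6 = 3.647×10^-5 mol/kg
α₀ = 1/(1 + K1/[H⁺] + K1K2/[H⁺]²) = 1/(1 + 10^+1.01 + 10^-1.08) = 0.08837
DIC = [CO2*]/α₀ = 3.647×10^-5 / 0.08837 = 0.413 mmol/kg

DIC = 0.413 mmol/kg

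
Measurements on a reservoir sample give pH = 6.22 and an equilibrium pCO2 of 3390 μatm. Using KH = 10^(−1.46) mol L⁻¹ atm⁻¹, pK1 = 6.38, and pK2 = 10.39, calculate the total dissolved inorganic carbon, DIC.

DIC = 0.199 mmol/L

[CO2*] = KH · pCO2 = 10^(−1.46) × 3390×10^-6 = 1.175×10^-4 mol/L
α₀ = 1/(1 + K1/[H⁺] + K1K2/[H⁺]²) = 1/(1 + 10^-0.16 + 10^-4.33) = 0.5911
DIC = [CO2*]/α₀ = 1.175×10^-4 / 0.5911 = 0.199 mmol/L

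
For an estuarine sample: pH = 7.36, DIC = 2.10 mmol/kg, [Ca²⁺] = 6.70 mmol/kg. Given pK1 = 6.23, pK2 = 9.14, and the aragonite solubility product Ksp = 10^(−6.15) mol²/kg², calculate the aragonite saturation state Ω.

Ω = 0.302

α₂ = 1 / (1 + [H⁺]/K2 + [H⁺]²/(K1K2)) = 1 / (1 + 10^+1.78 + 10^+0.65)
   = 1 / (1 + 60.256 + 4.4668) = 1/65.723 = 0.01522
[CO3²⁻] = α₂ × DIC = 0.01522 × 2.10 = 0.03195 mmol/kg
Ksp = 10^(−6.15) = 7.079×10^-7
Ω = [Ca²⁺][CO3²⁻]/Ksp = (6.70×10^-3)(3.195×10^-5) / 7.079×10^-7 = 0.302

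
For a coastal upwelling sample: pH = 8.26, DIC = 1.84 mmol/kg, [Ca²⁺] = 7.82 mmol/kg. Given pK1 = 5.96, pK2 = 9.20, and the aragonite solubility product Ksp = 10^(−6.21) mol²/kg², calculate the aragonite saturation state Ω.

Ω = 2.39

α₂ = 1 / (1 + [H⁺]/K2 + [H⁺]²/(K1K2)) = 1 / (1 + 10^+0.94 + 10^-1.36)
   = 1 / (1 + 8.7096 + 0.043652) = 1/9.7533 = 0.1025
[CO3²⁻] = α₂ × DIC = 0.1025 × 1.84 = 0.1887 mmol/kg
Ksp = 10^(−6.21) = 6.166×10^-7
Ω = [Ca²⁺][CO3²⁻]/Ksp = (7.82×10^-3)(1.887×10^-4) / 6.166×10^-7 = 2.39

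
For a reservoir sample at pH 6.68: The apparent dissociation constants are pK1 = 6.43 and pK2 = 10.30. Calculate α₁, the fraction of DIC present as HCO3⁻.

α₁ = 1 / (1 + [H⁺]/K1 + K2/[H⁺]) = 1 / (1 + 10^-0.25 + 10^-3.62)
   = 1 / (1 + 0.56234 + 0.00023988) = 1/1.5626 = 0.6400

α₁ = 0.640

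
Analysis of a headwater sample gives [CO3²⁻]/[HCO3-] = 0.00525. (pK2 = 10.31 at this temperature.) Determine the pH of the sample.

From K2 = [H⁺][CO3²⁻]/[HCO3-]:  pH = pK2 + log₁₀([CO3²⁻]/[HCO3-])
log₁₀(0.00525) = -2.280
pH = 10.31 + (-2.280) = 8.03

pH = 8.03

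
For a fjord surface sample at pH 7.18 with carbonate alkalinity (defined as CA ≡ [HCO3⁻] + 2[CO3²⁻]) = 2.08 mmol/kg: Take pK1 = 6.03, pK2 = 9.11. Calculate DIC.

CA = [HCO3⁻] + 2[CO3²⁻] = (α₁ + 2α₂)·DIC
At pH 7.18: [H⁺]/K1 = 10^-1.15 = 0.070795, K2/[H⁺] = 10^-1.93 = 0.011749
α₁ = 1/(1 + 0.070795 + 0.011749) = 1/1.0825 = 0.9238; α₂ = α₁·K2/[H⁺] = 0.01085
α₁ + 2α₂ = 0.9455
DIC = CA / (α₁ + 2α₂) = 2.08 / 0.9455 = 2.20 mmol/kg

DIC = 2.20 mmol/kg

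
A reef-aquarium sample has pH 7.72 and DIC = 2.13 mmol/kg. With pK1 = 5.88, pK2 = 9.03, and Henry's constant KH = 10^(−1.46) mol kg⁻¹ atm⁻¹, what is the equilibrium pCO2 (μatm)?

pCO2 = 835 μatm

α₀ = 1 / (1 + K1/[H⁺] + K1K2/[H⁺]²) = 1 / (1 + 10^+1.84 + 10^+0.53)
   = 1 / (1 + 69.183 + 3.3884) = 1/73.572 = 0.01359
[CO2*] = α₀ × DIC = 0.01359 × 2.13 = 0.02895 mmol/kg
pCO2 = [CO2*]/KH = 2.895×10^-5 / 3.467×10^-2 = 835 μatm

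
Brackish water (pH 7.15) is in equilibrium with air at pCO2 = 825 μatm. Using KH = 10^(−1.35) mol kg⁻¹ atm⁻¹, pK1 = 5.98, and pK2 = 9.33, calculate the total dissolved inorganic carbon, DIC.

[CO2*] = KH · pCO2 = 10^(−1.35) × 825×10^-6 = 3.685×10^-5 mol/kg
α₀ = 1/(1 + K1/[H⁺] + K1K2/[H⁺]²) = 1/(1 + 10^+1.17 + 10^-1.01) = 0.06294
DIC = [CO2*]/α₀ = 3.685×10^-5 / 0.06294 = 0.586 mmol/kg

DIC = 0.586 mmol/kg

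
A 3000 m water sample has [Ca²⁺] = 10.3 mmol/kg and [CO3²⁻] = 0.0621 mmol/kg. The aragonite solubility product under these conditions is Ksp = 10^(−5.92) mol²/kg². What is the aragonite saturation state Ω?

Ω = 0.532

Ksp = 10^(−5.92) = 1.202×10^-6
Ω = [Ca²⁺][CO3²⁻]/Ksp = (10.3×10^-3)(0.0621×10^-3) / 1.202×10^-6 = 0.532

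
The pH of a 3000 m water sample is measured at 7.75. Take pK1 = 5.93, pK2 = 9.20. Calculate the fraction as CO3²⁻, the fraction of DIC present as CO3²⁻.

α₂ = 0.0338

α₂ = 1 / (1 + [H⁺]/K2 + [H⁺]²/(K1K2)) = 1 / (1 + 10^+1.45 + 10^-0.37)
   = 1 / (1 + 28.184 + 0.42658) = 1/29.610 = 0.03377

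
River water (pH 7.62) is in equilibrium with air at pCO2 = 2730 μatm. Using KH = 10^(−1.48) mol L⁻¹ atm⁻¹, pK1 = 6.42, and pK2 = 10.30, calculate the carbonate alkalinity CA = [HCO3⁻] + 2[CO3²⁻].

[CO2*] = KH · pCO2 = 10^(−1.48) × 2730×10^-6 = 9.040×10^-5 mol/L
α₀ = 1/(1 + K1/[H⁺] + K1K2/[H⁺]²) = 1/(1 + 10^+1.20 + 10^-1.48) = 0.05923
DIC = [CO2*]/α₀ = 9.040×10^-5 / 0.05923 = 1.526 mmol/L
CA = (α₁ + 2α₂)·DIC = (0.9388 + 2×0.001961) × 1.526 = 1.44 mmol/L

CA = 1.44 mmol/L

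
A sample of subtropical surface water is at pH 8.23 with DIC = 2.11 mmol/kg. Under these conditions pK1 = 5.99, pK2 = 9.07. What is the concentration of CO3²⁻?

α₂ = 1 / (1 + [H⁺]/K2 + [H⁺]²/(K1K2)) = 1 / (1 + 10^+0.84 + 10^-1.40)
   = 1 / (1 + 6.9183 + 0.039811) = 1/7.9581 = 0.1257
[CO3²⁻] = α₂ × DIC = 0.1257 × 2.11 = 0.265 mmol/kg

[CO3²⁻] = 0.265 mmol/kg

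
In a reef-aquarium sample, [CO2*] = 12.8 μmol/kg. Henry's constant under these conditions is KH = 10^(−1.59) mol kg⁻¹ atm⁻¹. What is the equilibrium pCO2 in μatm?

pCO2 = 498 μatm

KH = 10^(−1.59) = 2.570×10^-2 mol kg⁻¹ atm⁻¹
pCO2 = [CO2*]/KH = 12.8×10^-6 / 2.570×10^-2 = 4.98×10^-4 atm = 498 μatm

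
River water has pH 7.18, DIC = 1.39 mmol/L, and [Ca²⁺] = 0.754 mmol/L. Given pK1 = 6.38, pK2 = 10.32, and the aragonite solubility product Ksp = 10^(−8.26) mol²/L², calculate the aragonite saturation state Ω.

Ω = 0.119

α₂ = 1 / (1 + [H⁺]/K2 + [H⁺]²/(K1K2)) = 1 / (1 + 10^+3.14 + 10^+2.34)
   = 1 / (1 + 1380.4 + 218.78) = 1/1600.2 = 0.0006249
[CO3²⁻] = α₂ × DIC = 0.0006249 × 1.39 = 0.0008687 mmol/L = 0.8687 μmol/L
Ksp = 10^(−8.26) = 5.495×10^-9
Ω = [Ca²⁺][CO3²⁻]/Ksp = (0.754×10^-3)(8.687×10^-7) / 5.495×10^-9 = 0.119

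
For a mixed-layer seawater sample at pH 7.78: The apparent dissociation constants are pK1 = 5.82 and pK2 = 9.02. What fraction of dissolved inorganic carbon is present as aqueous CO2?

α₀ = 0.0103

α₀ = 1 / (1 + K1/[H⁺] + K1K2/[H⁺]²) = 1 / (1 + 10^+1.96 + 10^+0.72)
   = 1 / (1 + 91.201 + 5.2481) = 1/97.449 = 0.01026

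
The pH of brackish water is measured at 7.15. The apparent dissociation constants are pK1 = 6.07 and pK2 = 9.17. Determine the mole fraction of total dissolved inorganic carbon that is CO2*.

α₀ = 1 / (1 + K1/[H⁺] + K1K2/[H⁺]²) = 1 / (1 + 10^+1.08 + 10^-0.94)
   = 1 / (1 + 12.023 + 0.11482) = 1/13.137 = 0.07612

α₀ = 0.0761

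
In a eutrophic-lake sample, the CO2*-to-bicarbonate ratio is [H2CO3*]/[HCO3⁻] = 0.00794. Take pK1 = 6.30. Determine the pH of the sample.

From K1 = [H⁺][HCO3⁻]/[H2CO3*]:  pH = pK1 − log₁₀([H2CO3*]/[HCO3⁻])
log₁₀(0.00794) = -2.100
pH = 6.30 − (-2.100) = 8.40

pH = 8.40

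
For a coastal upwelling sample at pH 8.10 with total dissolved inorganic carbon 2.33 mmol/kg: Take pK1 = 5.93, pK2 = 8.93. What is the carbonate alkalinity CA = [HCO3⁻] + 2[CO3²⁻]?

CA = [HCO3⁻] + 2[CO3²⁻] = (α₁ + 2α₂)·DIC
At pH 8.10: [H⁺]/K1 = 10^-2.17 = 0.0067608, K2/[H⁺] = 10^-0.83 = 0.14791
α₁ = 1/(1 + 0.0067608 + 0.14791) = 1/1.1547 = 0.8660; α₂ = α₁·K2/[H⁺] = 0.1281
α₁ + 2α₂ = 1.1222
CA = 1.1222 × 2.33 = 2.61 mmol/kg

CA = 2.61 mmol/kg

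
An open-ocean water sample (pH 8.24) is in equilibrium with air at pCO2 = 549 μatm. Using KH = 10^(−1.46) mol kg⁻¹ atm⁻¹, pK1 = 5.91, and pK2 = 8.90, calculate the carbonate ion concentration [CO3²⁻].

[CO2*] = KH · pCO2 = 10^(−1.46) × 549×10^-6 = 1.904×10^-5 mol/kg
α₀ = 1/(1 + K1/[H⁺] + K1K2/[H⁺]²) = 1/(1 + 10^+2.33 + 10^+1.67) = 0.003823
DIC = [CO2*]/α₀ = 1.904×10^-5 / 0.003823 = 4.979 mmol/kg
[CO3²⁻] = α₂·DIC; α₂ = 0.1788, so [CO3²⁻] = 0.1788 × 4.979 = 0.890 mmol/kg

[CO3²⁻] = 0.890 mmol/kg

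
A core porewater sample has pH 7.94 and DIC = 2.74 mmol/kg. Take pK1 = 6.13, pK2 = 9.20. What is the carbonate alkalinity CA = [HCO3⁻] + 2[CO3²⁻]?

CA = [HCO3⁻] + 2[CO3²⁻] = (α₁ + 2α₂)·DIC
At pH 7.94: [H⁺]/K1 = 10^-1.81 = 0.015488, K2/[H⁺] = 10^-1.26 = 0.054954
α₁ = 1/(1 + 0.015488 + 0.054954) = 1/1.0704 = 0.9342; α₂ = α₁·K2/[H⁺] = 0.05134
α₁ + 2α₂ = 1.0369
CA = 1.0369 × 2.74 = 2.84 mmol/kg

CA = 2.84 mmol/kg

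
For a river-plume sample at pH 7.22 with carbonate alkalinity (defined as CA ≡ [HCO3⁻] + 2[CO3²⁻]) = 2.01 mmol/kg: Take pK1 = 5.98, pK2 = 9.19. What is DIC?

DIC = 2.10 mmol/kg

CA = [HCO3⁻] + 2[CO3²⁻] = (α₁ + 2α₂)·DIC
At pH 7.22: [H⁺]/K1 = 10^-1.24 = 0.057544, K2/[H⁺] = 10^-1.97 = 0.010715
α₁ = 1/(1 + 0.057544 + 0.010715) = 1/1.0683 = 0.9361; α₂ = α₁·K2/[H⁺] = 0.01003
α₁ + 2α₂ = 0.9562
DIC = CA / (α₁ + 2α₂) = 2.01 / 0.9562 = 2.10 mmol/kg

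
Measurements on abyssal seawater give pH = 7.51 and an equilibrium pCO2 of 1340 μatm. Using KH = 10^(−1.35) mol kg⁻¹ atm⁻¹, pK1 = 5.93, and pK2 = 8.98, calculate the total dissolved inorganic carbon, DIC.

DIC = 2.41 mmol/kg

[CO2*] = KH · pCO2 = 10^(−1.35) × 1340×10^-6 = 5.986×10^-5 mol/kg
α₀ = 1/(1 + K1/[H⁺] + K1K2/[H⁺]²) = 1/(1 + 10^+1.58 + 10^+0.11) = 0.02481
DIC = [CO2*]/α₀ = 5.986×10^-5 / 0.02481 = 2.41 mmol/kg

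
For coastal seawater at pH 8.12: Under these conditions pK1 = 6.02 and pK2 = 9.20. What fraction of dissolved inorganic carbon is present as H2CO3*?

α₀ = 1 / (1 + K1/[H⁺] + K1K2/[H⁺]²) = 1 / (1 + 10^+2.10 + 10^+1.02)
   = 1 / (1 + 125.89 + 10.471) = 1/137.36 = 0.007280

α₀ = 0.00728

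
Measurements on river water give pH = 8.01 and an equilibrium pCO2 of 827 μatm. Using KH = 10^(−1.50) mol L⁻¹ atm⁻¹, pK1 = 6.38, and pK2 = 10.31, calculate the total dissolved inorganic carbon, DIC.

[CO2*] = KH · pCO2 = 10^(−1.50) × 827×10^-6 = 2.615×10^-5 mol/L
α₀ = 1/(1 + K1/[H⁺] + K1K2/[H⁺]²) = 1/(1 + 10^+1.63 + 10^-0.67) = 0.02279
DIC = [CO2*]/α₀ = 2.615×10^-5 / 0.02279 = 1.15 mmol/L

DIC = 1.15 mmol/L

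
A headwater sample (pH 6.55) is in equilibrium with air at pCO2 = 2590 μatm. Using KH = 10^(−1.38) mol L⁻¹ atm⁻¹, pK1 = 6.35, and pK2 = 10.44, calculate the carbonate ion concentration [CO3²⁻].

[CO2*] = KH · pCO2 = 10^(−1.38) × 2590×10^-6 = 1.080×10^-4 mol/L
α₀ = 1/(1 + K1/[H⁺] + K1K2/[H⁺]²) = 1/(1 + 10^+0.20 + 10^-3.69) = 0.3868
DIC = [CO2*]/α₀ = 1.080×10^-4 / 0.3868 = 0.2791 mmol/L
[CO3²⁻] = α₂·DIC; α₂ = 7.898×10^-5, so [CO3²⁻] = 7.898×10^-5 × 0.2791 = 2.20×10^-5 mmol/L = 0.0220 μmol/L

[CO3²⁻] = 0.0220 μmol/L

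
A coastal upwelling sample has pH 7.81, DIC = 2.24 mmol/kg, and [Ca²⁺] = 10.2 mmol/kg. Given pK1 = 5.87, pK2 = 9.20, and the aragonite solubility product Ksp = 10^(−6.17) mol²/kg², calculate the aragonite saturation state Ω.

Ω = 1.31

α₂ = 1 / (1 + [H⁺]/K2 + [H⁺]²/(K1K2)) = 1 / (1 + 10^+1.39 + 10^-0.55)
   = 1 / (1 + 24.547 + 0.28184) = 1/25.829 = 0.03872
[CO3²⁻] = α₂ × DIC = 0.03872 × 2.24 = 0.08672 mmol/kg
Ksp = 10^(−6.17) = 6.761×10^-7
Ω = [Ca²⁺][CO3²⁻]/Ksp = (10.2×10^-3)(8.672×10^-5) / 6.761×10^-7 = 1.31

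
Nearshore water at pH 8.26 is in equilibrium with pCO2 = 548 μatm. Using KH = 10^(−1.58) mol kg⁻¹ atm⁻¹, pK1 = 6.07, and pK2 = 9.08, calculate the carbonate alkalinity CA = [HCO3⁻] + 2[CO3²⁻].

CA = 2.91 mmol/kg

[CO2*] = KH · pCO2 = 10^(−1.58) × 548×10^-6 = 1.441×10^-5 mol/kg
α₀ = 1/(1 + K1/[H⁺] + K1K2/[H⁺]²) = 1/(1 + 10^+2.19 + 10^+1.37) = 0.005576
DIC = [CO2*]/α₀ = 1.441×10^-5 / 0.005576 = 2.585 mmol/kg
CA = (α₁ + 2α₂)·DIC = (0.8637 + 2×0.1307) × 2.585 = 2.91 mmol/kg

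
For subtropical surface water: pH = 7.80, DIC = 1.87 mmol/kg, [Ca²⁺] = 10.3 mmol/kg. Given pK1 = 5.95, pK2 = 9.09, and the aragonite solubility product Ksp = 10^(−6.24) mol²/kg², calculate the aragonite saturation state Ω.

Ω = 1.61

α₂ = 1 / (1 + [H⁺]/K2 + [H⁺]²/(K1K2)) = 1 / (1 + 10^+1.29 + 10^-0.56)
   = 1 / (1 + 19.498 + 0.27542) = 1/20.774 = 0.04814
[CO3²⁻] = α₂ × DIC = 0.04814 × 1.87 = 0.09002 mmol/kg
Ksp = 10^(−6.24) = 5.754×10^-7
Ω = [Ca²⁺][CO3²⁻]/Ksp = (10.3×10^-3)(9.002×10^-5) / 5.754×10^-7 = 1.61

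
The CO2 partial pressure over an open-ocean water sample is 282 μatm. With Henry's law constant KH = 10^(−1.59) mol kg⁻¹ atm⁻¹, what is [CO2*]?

[CO2*] = 7.25 μmol/kg

KH = 10^(−1.59) = 2.570×10^-2 mol kg⁻¹ atm⁻¹
[CO2*] = KH · pCO2 = 2.570×10^-2 × 282×10^-6 atm = 7.25×10^-6 mol/kg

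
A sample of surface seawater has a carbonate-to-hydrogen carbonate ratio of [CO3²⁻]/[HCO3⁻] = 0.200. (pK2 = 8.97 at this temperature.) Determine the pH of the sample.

pH = 8.27

From K2 = [H⁺][CO3²⁻]/[HCO3⁻]:  pH = pK2 + log₁₀([CO3²⁻]/[HCO3⁻])
log₁₀(0.200) = -0.699
pH = 8.97 + (-0.699) = 8.27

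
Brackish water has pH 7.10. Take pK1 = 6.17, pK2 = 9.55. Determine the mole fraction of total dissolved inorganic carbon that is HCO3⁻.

α₁ = 0.892

α₁ = 1 / (1 + [H⁺]/K1 + K2/[H⁺]) = 1 / (1 + 10^-0.93 + 10^-2.45)
   = 1 / (1 + 0.11749 + 0.0035481) = 1/1.1210 = 0.8920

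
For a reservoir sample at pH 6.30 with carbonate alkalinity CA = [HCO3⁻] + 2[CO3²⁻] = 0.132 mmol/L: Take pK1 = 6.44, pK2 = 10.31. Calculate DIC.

CA = [HCO3⁻] + 2[CO3²⁻] = (α₁ + 2α₂)·DIC
At pH 6.30: [H⁺]/K1 = 10^0.14 = 1.3804, K2/[H⁺] = 10^-4.01 = 9.7724×10^-5
α₁ = 1/(1 + 1.3804 + 9.7724×10^-5) = 1/2.3805 = 0.4201; α₂ = α₁·K2/[H⁺] = 4.105×10^-5
α₁ + 2α₂ = 0.4202
DIC = CA / (α₁ + 2α₂) = 0.132 / 0.4202 = 0.314 mmol/L

DIC = 0.314 mmol/L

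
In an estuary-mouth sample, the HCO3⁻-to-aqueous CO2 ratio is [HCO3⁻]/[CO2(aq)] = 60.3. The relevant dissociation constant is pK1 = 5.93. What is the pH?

From K1 = [H⁺][HCO3⁻]/[CO2(aq)]:  pH = pK1 + log₁₀([HCO3⁻]/[CO2(aq)])
log₁₀(60.3) = +1.780
pH = 5.93 + (+1.780) = 7.71

pH = 7.71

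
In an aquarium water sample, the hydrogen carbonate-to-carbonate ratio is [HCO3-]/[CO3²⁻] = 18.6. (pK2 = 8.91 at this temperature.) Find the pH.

From K2 = [H⁺][CO3²⁻]/[HCO3-]:  pH = pK2 − log₁₀([HCO3-]/[CO3²⁻])
log₁₀(18.6) = +1.270
pH = 8.91 − (+1.270) = 7.64

pH = 7.64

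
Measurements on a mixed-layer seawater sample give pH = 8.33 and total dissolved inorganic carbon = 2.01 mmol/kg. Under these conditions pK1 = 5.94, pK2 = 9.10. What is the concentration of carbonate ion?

α₂ = 1 / (1 + [H⁺]/K2 + [H⁺]²/(K1K2)) = 1 / (1 + 10^+0.77 + 10^-1.62)
   = 1 / (1 + 5.8884 + 0.023988) = 1/6.9124 = 0.1447
[CO3²⁻] = α₂ × DIC = 0.1447 × 2.01 = 0.291 mmol/kg

[CO3²⁻] = 0.291 mmol/kg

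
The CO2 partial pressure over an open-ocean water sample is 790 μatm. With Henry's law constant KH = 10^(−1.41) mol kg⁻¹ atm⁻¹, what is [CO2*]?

[CO2*] = 30.7 μmol/kg

KH = 10^(−1.41) = 3.890×10^-2 mol kg⁻¹ atm⁻¹
[CO2*] = KH · pCO2 = 3.890×10^-2 × 790×10^-6 atm = 3.07×10^-5 mol/kg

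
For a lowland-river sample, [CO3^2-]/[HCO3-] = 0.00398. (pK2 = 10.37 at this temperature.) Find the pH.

pH = 7.97

From K2 = [H⁺][CO3^2-]/[HCO3-]:  pH = pK2 + log₁₀([CO3^2-]/[HCO3-])
log₁₀(0.00398) = -2.400
pH = 10.37 + (-2.400) = 7.97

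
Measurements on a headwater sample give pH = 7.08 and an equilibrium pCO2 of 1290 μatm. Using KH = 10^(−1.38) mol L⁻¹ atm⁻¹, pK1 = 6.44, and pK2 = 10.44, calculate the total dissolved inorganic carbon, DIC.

[CO2*] = KH · pCO2 = 10^(−1.38) × 1290×10^-6 = 5.378×10^-5 mol/L
α₀ = 1/(1 + K1/[H⁺] + K1K2/[H⁺]²) = 1/(1 + 10^+0.64 + 10^-2.72) = 0.1863
DIC = [CO2*]/α₀ = 5.378×10^-5 / 0.1863 = 0.289 mmol/L

DIC = 0.289 mmol/L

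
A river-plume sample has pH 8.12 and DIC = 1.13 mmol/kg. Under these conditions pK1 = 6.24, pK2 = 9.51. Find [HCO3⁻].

[HCO3⁻] = 1.07 mmol/kg

α₁ = 1 / (1 + [H⁺]/K1 + K2/[H⁺]) = 1 / (1 + 10^-1.88 + 10^-1.39)
   = 1 / (1 + 0.013183 + 0.040738) = 1/1.0539 = 0.9488
[HCO3⁻] = α₁ × DIC = 0.9488 × 1.13 = 1.07 mmol/kg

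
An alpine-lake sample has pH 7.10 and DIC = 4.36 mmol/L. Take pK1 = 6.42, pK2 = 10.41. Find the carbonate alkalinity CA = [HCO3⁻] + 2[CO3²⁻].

CA = [HCO3⁻] + 2[CO3²⁻] = (α₁ + 2α₂)·DIC
At pH 7.10: [H⁺]/K1 = 10^-0.68 = 0.20893, K2/[H⁺] = 10^-3.31 = 0.00048978
α₁ = 1/(1 + 0.20893 + 0.00048978) = 1/1.2094 = 0.8268; α₂ = α₁·K2/[H⁺] = 0.0004050
α₁ + 2α₂ = 0.8277
CA = 0.8277 × 4.36 = 3.61 mmol/L

CA = 3.61 mmol/L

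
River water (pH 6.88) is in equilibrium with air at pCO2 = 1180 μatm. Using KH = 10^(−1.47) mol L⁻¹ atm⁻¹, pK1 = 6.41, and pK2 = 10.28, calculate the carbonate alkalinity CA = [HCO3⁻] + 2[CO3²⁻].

CA = 0.118 mmol/L

[CO2*] = KH · pCO2 = 10^(−1.47) × 1180×10^-6 = 3.998×10^-5 mol/L
α₀ = 1/(1 + K1/[H⁺] + K1K2/[H⁺]²) = 1/(1 + 10^+0.47 + 10^-2.93) = 0.2530
DIC = [CO2*]/α₀ = 3.998×10^-5 / 0.2530 = 0.1580 mmol/L
CA = (α₁ + 2α₂)·DIC = (0.7467 + 2×0.0002973) × 0.1580 = 0.118 mmol/L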